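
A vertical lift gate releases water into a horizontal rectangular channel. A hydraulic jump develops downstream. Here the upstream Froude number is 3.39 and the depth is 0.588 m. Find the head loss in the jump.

Fr₁ = 3.39 (given).
Bélanger equation: y₂/y₁ = ½[√(1 + 8Fr₁²) − 1] = ½[√92.94 − 1] = 4.32.
y₂ = 4.32 × 0.588 = 2.54 m.
Head loss: ΔE = (y₂ − y₁)³/(4y₁y₂) = (2.54 − 0.588)³/(4×0.588×2.54) = 7.44/5.97 = 1.25 m.

ΔE = 1.25 m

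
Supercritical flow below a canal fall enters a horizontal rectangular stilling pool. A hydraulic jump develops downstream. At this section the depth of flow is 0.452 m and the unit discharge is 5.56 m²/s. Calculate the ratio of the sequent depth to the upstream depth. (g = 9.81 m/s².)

V₁ = q/y₁ = 5.56/0.452 = 12.3 m/s. Fr₁ = V₁/√(g·y₁) = 12.3/√(9.81×0.452) = 5.84.
From the momentum equation for a rectangular channel, y₂/y₁ = ½[√(1 + 8Fr₁²) − 1] = ½[√274.0 − 1] = 7.78.

y₂/y₁ = 7.78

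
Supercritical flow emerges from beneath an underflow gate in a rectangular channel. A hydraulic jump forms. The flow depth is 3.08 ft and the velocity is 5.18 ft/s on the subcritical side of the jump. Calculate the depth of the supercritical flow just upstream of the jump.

y₁ = 1.20 ft

Fr₂ = V₂/√(g·y₂) = 5.18/√(32.2×3.08) = 0.520.
From the momentum equation (using Fr₂), y₁/y₂ = ½[√(1 + 8Fr₂²) − 1] = ½[√3.164 − 1] = 0.389.
y₁ = 0.389 × 3.08 = 1.20 ft.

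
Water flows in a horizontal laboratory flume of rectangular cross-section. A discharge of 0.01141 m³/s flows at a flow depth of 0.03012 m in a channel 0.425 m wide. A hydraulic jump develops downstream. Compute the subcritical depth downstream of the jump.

q = Q/b = 0.01141/0.425 = 0.02685 m²/s; V₁ = q/y₁ = 0.8913 m/s. Fr₁ = V₁/√(g·y₁) = 1.640.
Sequent-depth ratio: y₂/y₁ = ½[√(1 + 8Fr₁²) − 1] = ½[√22.510 − 1] = 1.872.
y₂ = 1.872 × 0.03012 = 0.05639 m.

y₂ = 0.05639 m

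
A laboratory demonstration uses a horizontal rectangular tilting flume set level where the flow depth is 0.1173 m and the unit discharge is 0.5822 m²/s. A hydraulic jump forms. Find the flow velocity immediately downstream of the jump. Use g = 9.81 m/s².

V₁ = q/y₁ = 0.5822/0.1173 = 4.963 m/s. Fr₁ = V₁/√(g·y₁) = 4.963/√(9.81×0.1173) = 4.627.
From the momentum equation for a rectangular channel, y₂/y₁ = ½[√(1 + 8Fr₁²) − 1] = ½[√172.27 − 1] = 6.063.
y₂ = 6.063 × 0.1173 = 0.7111 m.
V₂ = q/y₂ = 0.5822/0.7111 = 0.8187 m/s.

V₂ = 0.8187 m/s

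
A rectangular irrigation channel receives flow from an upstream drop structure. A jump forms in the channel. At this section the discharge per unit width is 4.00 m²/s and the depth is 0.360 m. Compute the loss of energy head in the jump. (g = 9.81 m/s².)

ΔE = 3.72 m

V₁ = q/y₁ = 4.00/0.360 = 11.1 m/s. Fr₁ = V₁/√(g·y₁) = 11.1/√(9.81×0.360) = 5.91.
Conjugate-depth relation: y₂/y₁ = ½[√(1 + 8Fr₁²) − 1] = ½[√280.7 − 1] = 7.88.
y₂ = 7.88 × 0.360 = 2.84 m.
V₂ = q/y₂ = 4.00/2.84 = 1.41 m/s. E₁ = y₁ + V₁²/2g = 6.65 m; E₂ = y₂ + V₂²/2g = 2.94 m. ΔE = E₁ − E₂ = 3.72 m.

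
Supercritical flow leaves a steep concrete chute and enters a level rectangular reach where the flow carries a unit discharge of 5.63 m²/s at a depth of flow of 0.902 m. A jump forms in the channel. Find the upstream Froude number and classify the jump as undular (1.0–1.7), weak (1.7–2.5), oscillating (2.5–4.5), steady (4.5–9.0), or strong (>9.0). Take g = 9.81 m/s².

Fr₁ = 2.10; weak jump

V₁ = q/y₁ = 5.63/0.902 = 6.24 m/s. Fr₁ = V₁/√(g·y₁) = 6.24/√(9.81×0.902) = 2.10.
Fr₁ = 2.10 lies in the weak range.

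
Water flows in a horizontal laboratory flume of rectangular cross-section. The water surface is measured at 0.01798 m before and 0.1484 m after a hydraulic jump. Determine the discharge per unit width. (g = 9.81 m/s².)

For a rectangular channel the momentum equation gives q² = ½·g·y₁·y₂·(y₁ + y₂) = ½×9.81×0.01798×0.1484×0.1664 = 0.002178.
q = √0.002178 = 0.04666 m²/s.

q = 0.04666 m²/s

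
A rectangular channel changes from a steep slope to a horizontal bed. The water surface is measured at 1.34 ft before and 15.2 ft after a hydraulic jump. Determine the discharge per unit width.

For a rectangular channel the momentum equation gives q² = ½·g·y₁·y₂·(y₁ + y₂) = ½×32.2×1.34×15.2×16.5 = 5424.
q = √5424 = 73.6 ft²/s.

q = 73.6 ft²/s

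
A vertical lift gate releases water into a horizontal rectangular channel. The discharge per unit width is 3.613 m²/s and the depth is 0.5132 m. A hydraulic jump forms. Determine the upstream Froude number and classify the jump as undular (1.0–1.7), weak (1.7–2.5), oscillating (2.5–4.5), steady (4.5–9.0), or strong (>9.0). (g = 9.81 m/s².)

Fr₁ = 3.138; oscillating jump

V₁ = q/y₁ = 3.613/0.5132 = 7.040 m/s. Fr₁ = V₁/√(g·y₁) = 7.040/√(9.81×0.5132) = 3.138.
Fr₁ = 3.138 lies in the oscillating range.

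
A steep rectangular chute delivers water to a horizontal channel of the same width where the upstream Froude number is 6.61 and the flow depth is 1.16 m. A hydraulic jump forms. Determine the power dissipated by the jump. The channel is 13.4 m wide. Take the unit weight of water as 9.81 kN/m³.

Fr₁ = 6.61 (given).
Bélanger equation: y₂/y₁ = ½[√(1 + 8Fr₁²) − 1] = ½[√350.5 − 1] = 8.86.
y₂ = 8.86 × 1.16 = 10.3 m.
V₁ = Fr₁·√(g·y₁) = 6.61×√(9.81×1.16) = 22.3 m/s; q = V₁·y₁ = 25.9 m²/s. V₂ = q/y₂ = 25.9/10.3 = 2.52 m/s. E₁ = y₁ + V₁²/2g = 26.5 m; E₂ = y₂ + V₂²/2g = 10.6 m. ΔE = E₁ − E₂ = 15.9 m.
Q = q·b = 25.9 × 13.4 = 347 m³/s. P = γ·Q·ΔE = 9.81 × 347 × 15.9 = 54061 kW.

P = 54061 kW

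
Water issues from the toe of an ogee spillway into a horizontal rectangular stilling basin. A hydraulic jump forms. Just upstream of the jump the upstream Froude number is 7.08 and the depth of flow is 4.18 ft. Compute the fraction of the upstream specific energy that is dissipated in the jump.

ΔE/E₁ = 0.624 (62.4%)

Fr₁ = 7.08 (given).
By Bélanger, y₂/y₁ = ½[√(1 + 8Fr₁²) − 1] = ½[√402.0 − 1] = 9.53.
y₂ = 9.53 × 4.18 = 39.8 ft.
E₁ = y₁(1 + Fr₁²/2) = 4.18×(1 + 7.08²/2) = 109 ft. ΔE = (y₂ − y₁)³/(4y₁y₂) = 68.0 ft. ΔE/E₁ = 68.0/109 = 0.624.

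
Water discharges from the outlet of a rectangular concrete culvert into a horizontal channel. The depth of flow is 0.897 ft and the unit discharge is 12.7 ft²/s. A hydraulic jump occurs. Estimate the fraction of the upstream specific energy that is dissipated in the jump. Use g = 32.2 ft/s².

V₁ = q/y₁ = 12.7/0.897 = 14.2 ft/s. Fr₁ = V₁/√(g·y₁) = 14.2/√(32.2×0.897) = 2.63.
Conjugate-depth relation: y₂/y₁ = ½[√(1 + 8Fr₁²) − 1] = ½[√56.52 − 1] = 3.26.
y₂ = 3.26 × 0.897 = 2.92 ft.
E₁ = y₁ + V₁²/2g = 4.01 ft. ΔE = (y₂ − y₁)³/(4y₁y₂) = 0.793 ft. ΔE/E₁ = 0.793/4.01 = 0.198.

ΔE/E₁ = 0.198 (19.8%)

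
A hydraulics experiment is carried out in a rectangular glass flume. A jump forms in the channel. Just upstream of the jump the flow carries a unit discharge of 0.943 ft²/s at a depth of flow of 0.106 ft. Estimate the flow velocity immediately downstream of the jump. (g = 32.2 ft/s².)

V₁ = q/y₁ = 0.943/0.106 = 8.90 ft/s. Fr₁ = V₁/√(g·y₁) = 8.90/√(32.2×0.106) = 4.82.
Sequent-depth ratio: y₂/y₁ = ½[√(1 + 8Fr₁²) − 1] = ½[√186.5 − 1] = 6.33.
y₂ = 6.33 × 0.106 = 0.671 ft.
V₂ = q/y₂ = 0.943/0.671 = 1.41 ft/s.

V₂ = 1.41 ft/s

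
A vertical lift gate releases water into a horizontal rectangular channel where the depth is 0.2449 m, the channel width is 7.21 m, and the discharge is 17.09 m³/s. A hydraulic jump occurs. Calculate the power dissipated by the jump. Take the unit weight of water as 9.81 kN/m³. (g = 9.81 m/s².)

q = Q/b = 17.09/7.21 = 2.370 m²/s; V₁ = q/y₁ = 9.679 m/s. Fr₁ = V₁/√(g·y₁) = 6.244.
Bélanger equation: y₂/y₁ = ½[√(1 + 8Fr₁²) − 1] = ½[√312.94 − 1] = 8.345.
y₂ = 8.345 × 0.2449 = 2.044 m.
V₂ = q/y₂ = 2.370/2.044 = 1.160 m/s. E₁ = y₁ + V₁²/2g = 5.020 m; E₂ = y₂ + V₂²/2g = 2.112 m. ΔE = E₁ − E₂ = 2.907 m.
P = γ·Q·ΔE = 9.81 × 17.09 × 2.907 = 487.4 kW.

P = 487.4 kW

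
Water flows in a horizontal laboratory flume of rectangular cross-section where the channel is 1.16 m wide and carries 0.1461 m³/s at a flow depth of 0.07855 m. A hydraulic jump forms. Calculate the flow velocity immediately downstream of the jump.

V₂ = 0.7524 m/s

q = Q/b = 0.1461/1.16 = 0.1259 m²/s; V₁ = q/y₁ = 1.603 m/s. Fr₁ = V₁/√(g·y₁) = 1.827.
By Bélanger, y₂/y₁ = ½[√(1 + 8Fr₁²) − 1] = ½[√27.691 − 1] = 2.131.
y₂ = 2.131 × 0.07855 = 0.1674 m.
V₂ = q/y₂ = 0.1259/0.1674 = 0.7524 m/s.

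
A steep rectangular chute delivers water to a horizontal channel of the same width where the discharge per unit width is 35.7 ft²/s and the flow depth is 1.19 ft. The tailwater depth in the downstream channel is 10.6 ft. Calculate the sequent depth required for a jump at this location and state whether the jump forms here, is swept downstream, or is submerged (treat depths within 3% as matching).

y₂ = 7.58 ft; the jump is submerged

V₁ = q/y₁ = 35.7/1.19 = 30.0 ft/s. Fr₁ = V₁/√(g·y₁) = 30.0/√(32.2×1.19) = 4.85.
Bélanger equation: y₂/y₁ = ½[√(1 + 8Fr₁²) − 1] = ½[√188.9 − 1] = 6.37.
y₂ = 6.37 × 1.19 = 7.58 ft.
Tailwater y_tw = 10.6 ft: y_tw > y₂, so the jump is submerged.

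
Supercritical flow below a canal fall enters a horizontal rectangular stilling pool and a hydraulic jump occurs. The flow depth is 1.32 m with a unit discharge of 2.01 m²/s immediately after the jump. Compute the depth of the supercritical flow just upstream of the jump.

y₁ = 0.369 m

V₂ = q/y₂ = 2.01/1.32 = 1.52 m/s; Fr₂ = V₂/√(g·y₂) = 0.423.
Since the conjugate-depth ratio holds either way, y₁/y₂ = ½[√(1 + 8Fr₂²) − 1] = ½[√2.432 − 1] = 0.280.
y₁ = 0.280 × 1.32 = 0.369 m.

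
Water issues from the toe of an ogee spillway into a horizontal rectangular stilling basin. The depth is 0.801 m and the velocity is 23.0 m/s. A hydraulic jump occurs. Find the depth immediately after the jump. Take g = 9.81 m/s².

Fr₁ = V₁/√(g·y₁) = 23.0/√(9.81×0.801) = 8.20.
Conjugate-depth relation: y₂/y₁ = ½[√(1 + 8Fr₁²) − 1] = ½[√539.6 − 1] = 11.1.
y₂ = 11.1 × 0.801 = 8.90 m.

y₂ = 8.90 m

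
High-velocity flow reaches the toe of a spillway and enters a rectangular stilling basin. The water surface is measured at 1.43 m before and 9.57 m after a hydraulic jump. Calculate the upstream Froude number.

For a rectangular channel the momentum equation gives q² = ½·g·y₁·y₂·(y₁ + y₂) = ½×9.81×1.43×9.57×11.0 = 738.
q = √738 = 27.2 m²/s.
V₁ = q/y₁ = 19.0 m/s; Fr₁ = V₁/√(g·y₁) = 5.07.

Fr₁ = 5.07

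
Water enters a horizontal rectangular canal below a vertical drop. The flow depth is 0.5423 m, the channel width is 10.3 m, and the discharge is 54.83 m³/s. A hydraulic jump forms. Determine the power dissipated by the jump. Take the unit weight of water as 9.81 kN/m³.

q = Q/b = 54.83/10.3 = 5.323 m²/s; V₁ = q/y₁ = 9.816 m/s. Fr₁ = V₁/√(g·y₁) = 4.256.
Conjugate-depth relation: y₂/y₁ = ½[√(1 + 8Fr₁²) − 1] = ½[√145.90 − 1] = 5.539.
y₂ = 5.539 × 0.5423 = 3.004 m.
Head loss: ΔE = (y₂ − y₁)³/(4y₁y₂) = (3.004 − 0.5423)³/(4×0.5423×3.004) = 14.92/6.516 = 2.289 m.
P = γ·Q·ΔE = 9.81 × 54.83 × 2.289 = 1231 kW.

P = 1231 kW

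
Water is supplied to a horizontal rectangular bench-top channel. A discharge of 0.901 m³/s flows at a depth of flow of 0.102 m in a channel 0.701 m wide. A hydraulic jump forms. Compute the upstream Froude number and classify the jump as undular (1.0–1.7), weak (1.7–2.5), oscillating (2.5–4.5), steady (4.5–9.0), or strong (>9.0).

q = Q/b = 0.901/0.701 = 1.29 m²/s; V₁ = q/y₁ = 12.6 m/s. Fr₁ = V₁/√(g·y₁) = 12.6.
Fr₁ = 12.6 lies in the strong range.

Fr₁ = 12.6; strong jump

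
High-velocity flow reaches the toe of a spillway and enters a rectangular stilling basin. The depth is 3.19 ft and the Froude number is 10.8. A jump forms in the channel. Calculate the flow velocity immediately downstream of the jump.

V₂ = 7.40 ft/s

Fr₁ = 10.8 (given).
By Bélanger, y₂/y₁ = ½[√(1 + 8Fr₁²) − 1] = ½[√934.1 − 1] = 14.8.
y₂ = 14.8 × 3.19 = 47.2 ft.
V₁ = Fr₁·√(g·y₁) = 10.8×√(32.2×3.19) = 109 ft/s; q = V₁·y₁ = 349 ft²/s.
V₂ = q/y₂ = 349/47.2 = 7.40 ft/s.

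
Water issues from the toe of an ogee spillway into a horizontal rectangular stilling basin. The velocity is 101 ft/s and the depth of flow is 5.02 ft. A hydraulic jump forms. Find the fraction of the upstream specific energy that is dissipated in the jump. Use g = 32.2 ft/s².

Fr₁ = V₁/√(g·y₁) = 101/√(32.2×5.02) = 7.94.
Bélanger equation: y₂/y₁ = ½[√(1 + 8Fr₁²) − 1] = ½[√505.9 − 1] = 10.7.
y₂ = 10.7 × 5.02 = 53.9 ft.
E₁ = y₁ + V₁²/2g = 163 ft. ΔE = (y₂ − y₁)³/(4y₁y₂) = 108 ft. ΔE/E₁ = 108/163 = 0.662.

ΔE/E₁ = 0.662 (66.2%)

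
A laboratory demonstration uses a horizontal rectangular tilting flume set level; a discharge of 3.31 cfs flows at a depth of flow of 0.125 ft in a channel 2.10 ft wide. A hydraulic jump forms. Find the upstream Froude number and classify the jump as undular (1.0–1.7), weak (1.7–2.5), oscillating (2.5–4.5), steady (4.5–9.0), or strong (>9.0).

q = Q/b = 3.31/2.10 = 1.58 ft²/s; V₁ = q/y₁ = 12.6 ft/s. Fr₁ = V₁/√(g·y₁) = 6.29.
Fr₁ = 6.29 lies in the steady range.

Fr₁ = 6.29; steady jump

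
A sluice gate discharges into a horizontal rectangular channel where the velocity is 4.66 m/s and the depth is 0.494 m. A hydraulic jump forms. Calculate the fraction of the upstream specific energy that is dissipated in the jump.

ΔE/E₁ = 0.110 (11.0%)

Fr₁ = V₁/√(g·y₁) = 4.66/√(9.81×0.494) = 2.12.
Sequent-depth ratio: y₂/y₁ = ½[√(1 + 8Fr₁²) − 1] = ½[√36.85 − 1] = 2.54.
y₂ = 2.54 × 0.494 = 1.25 m.
E₁ = y₁ + V₁²/2g = 1.60 m. ΔE = (y₂ − y₁)³/(4y₁y₂) = 0.176 m. ΔE/E₁ = 0.176/1.60 = 0.110.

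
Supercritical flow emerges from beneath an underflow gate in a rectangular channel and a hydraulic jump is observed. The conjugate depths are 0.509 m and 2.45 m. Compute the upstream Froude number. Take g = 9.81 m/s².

For a rectangular channel the momentum equation gives q² = ½·g·y₁·y₂·(y₁ + y₂) = ½×9.81×0.509×2.45×2.96 = 18.1.
q = √18.1 = 4.25 m²/s.
V₁ = q/y₁ = 8.36 m/s; Fr₁ = V₁/√(g·y₁) = 3.74.

Fr₁ = 3.74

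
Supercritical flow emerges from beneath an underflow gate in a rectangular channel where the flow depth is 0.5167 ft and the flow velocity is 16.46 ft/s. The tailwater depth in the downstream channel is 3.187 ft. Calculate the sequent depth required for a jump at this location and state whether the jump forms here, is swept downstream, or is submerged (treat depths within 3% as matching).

Fr₁ = V₁/√(g·y₁) = 16.46/√(32.2×0.5167) = 4.035.
Conjugate-depth relation: y₂/y₁ = ½[√(1 + 8Fr₁²) − 1] = ½[√131.27 − 1] = 5.229.
y₂ = 5.229 × 0.5167 = 2.702 ft.
Tailwater y_tw = 3.187 ft: y_tw > y₂, so the jump is submerged.

y₂ = 2.702 ft; the jump is submerged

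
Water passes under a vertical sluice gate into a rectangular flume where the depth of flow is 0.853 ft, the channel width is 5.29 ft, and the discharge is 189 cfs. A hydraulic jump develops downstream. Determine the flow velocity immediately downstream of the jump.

q = Q/b = 189/5.29 = 35.7 ft²/s; V₁ = q/y₁ = 41.9 ft/s. Fr₁ = V₁/√(g·y₁) = 7.99.
From the momentum equation for a rectangular channel, y₂/y₁ = ½[√(1 + 8Fr₁²) − 1] = ½[√512.0 − 1] = 10.8.
y₂ = 10.8 × 0.853 = 9.22 ft.
V₂ = q/y₂ = 35.7/9.22 = 3.87 ft/s.

V₂ = 3.87 ft/s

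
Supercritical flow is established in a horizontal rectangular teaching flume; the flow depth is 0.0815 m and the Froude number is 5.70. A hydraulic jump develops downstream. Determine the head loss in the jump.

Fr₁ = 5.70 (given).
Sequent-depth ratio: y₂/y₁ = ½[√(1 + 8Fr₁²) − 1] = ½[√260.9 − 1] = 7.58.
y₂ = 7.58 × 0.0815 = 0.617 m.
V₁ = Fr₁·√(g·y₁) = 5.70×√(9.81×0.0815) = 5.10 m/s; q = V₁·y₁ = 0.415 m²/s. V₂ = q/y₂ = 0.415/0.617 = 0.673 m/s. E₁ = y₁ + V₁²/2g = 1.41 m; E₂ = y₂ + V₂²/2g = 0.641 m. ΔE = E₁ − E₂ = 0.765 m.

ΔE = 0.765 m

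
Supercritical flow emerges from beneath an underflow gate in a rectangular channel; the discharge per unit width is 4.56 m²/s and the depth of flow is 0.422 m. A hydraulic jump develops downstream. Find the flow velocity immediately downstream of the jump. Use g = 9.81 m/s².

V₁ = q/y₁ = 4.56/0.422 = 10.8 m/s. Fr₁ = V₁/√(g·y₁) = 10.8/√(9.81×0.422) = 5.31.
By Bélanger, y₂/y₁ = ½[√(1 + 8Fr₁²) − 1] = ½[√226.6 − 1] = 7.03.
y₂ = 7.03 × 0.422 = 2.97 m.
V₂ = q/y₂ = 4.56/2.97 = 1.54 m/s.

V₂ = 1.54 m/s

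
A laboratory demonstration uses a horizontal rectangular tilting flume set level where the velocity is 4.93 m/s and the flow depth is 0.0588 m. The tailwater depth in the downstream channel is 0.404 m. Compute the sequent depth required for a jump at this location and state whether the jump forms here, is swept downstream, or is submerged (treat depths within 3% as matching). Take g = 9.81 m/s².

y₂ = 0.511 m; the jump is swept downstream

Fr₁ = V₁/√(g·y₁) = 4.93/√(9.81×0.0588) = 6.49.
Conjugate-depth relation: y₂/y₁ = ½[√(1 + 8Fr₁²) − 1] = ½[√338.1 − 1] = 8.69.
y₂ = 8.69 × 0.0588 = 0.511 m.
Tailwater y_tw = 0.404 m: y_tw < y₂, so the jump is swept downstream.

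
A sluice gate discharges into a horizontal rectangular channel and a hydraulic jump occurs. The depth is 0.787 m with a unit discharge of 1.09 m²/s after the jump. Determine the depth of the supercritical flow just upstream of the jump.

V₂ = q/y₂ = 1.09/0.787 = 1.39 m/s; Fr₂ = V₂/√(g·y₂) = 0.498.
Applying the sequent-depth relation in reverse, y₁/y₂ = ½[√(1 + 8Fr₂²) − 1] = ½[√2.988 − 1] = 0.364.
y₁ = 0.364 × 0.787 = 0.287 m.

y₁ = 0.287 m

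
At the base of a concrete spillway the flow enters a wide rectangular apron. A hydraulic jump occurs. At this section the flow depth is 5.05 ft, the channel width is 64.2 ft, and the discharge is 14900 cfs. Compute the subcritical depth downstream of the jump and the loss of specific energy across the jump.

y₂ = 23.3 ft; ΔE = 13.0 ft

q = Q/b = 14900/64.2 = 232 ft²/s; V₁ = q/y₁ = 46.0 ft/s. Fr₁ = V₁/√(g·y₁) = 3.60.
Conjugate-depth relation: y₂/y₁ = ½[√(1 + 8Fr₁²) − 1] = ½[√104.9 − 1] = 4.62.
y₂ = 4.62 × 5.05 = 23.3 ft.
Head loss: ΔE = (y₂ − y₁)³/(4y₁y₂) = (23.3 − 5.05)³/(4×5.05×23.3) = 6116/471 = 13.0 ft.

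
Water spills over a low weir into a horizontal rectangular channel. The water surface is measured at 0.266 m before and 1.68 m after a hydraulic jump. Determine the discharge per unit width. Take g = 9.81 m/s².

q = 2.07 m²/s

For a rectangular channel the momentum equation gives q² = ½·g·y₁·y₂·(y₁ + y₂) = ½×9.81×0.266×1.68×1.95 = 4.27.
q = √4.27 = 2.07 m²/s.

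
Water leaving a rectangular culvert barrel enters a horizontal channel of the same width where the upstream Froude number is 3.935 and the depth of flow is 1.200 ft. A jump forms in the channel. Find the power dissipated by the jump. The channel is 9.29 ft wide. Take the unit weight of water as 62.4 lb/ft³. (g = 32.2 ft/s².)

P = 124.6 hp

Fr₁ = 3.935 (given).
Conjugate-depth relation: y₂/y₁ = ½[√(1 + 8Fr₁²) − 1] = ½[√124.87 − 1] = 5.087.
y₂ = 5.087 × 1.200 = 6.105 ft.
Head loss: ΔE = (y₂ − y₁)³/(4y₁y₂) = (6.105 − 1.200)³/(4×1.200×6.105) = 118.0/29.30 = 4.027 ft.
V₁ = Fr₁·√(g·y₁) = 3.935×√(32.2×1.200) = 24.46 ft/s; q = V₁·y₁ = 29.35 ft²/s. Q = q·b = 29.35 × 9.29 = 272.7 cfs. P = γ·Q·ΔE/550 = 62.4 × 272.7 × 4.027 / 550 = 124.6 hp.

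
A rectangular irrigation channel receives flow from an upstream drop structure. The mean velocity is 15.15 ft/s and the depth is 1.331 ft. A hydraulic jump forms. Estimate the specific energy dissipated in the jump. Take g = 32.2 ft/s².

ΔE = 0.7028 ft

Fr₁ = V₁/√(g·y₁) = 15.15/√(32.2×1.331) = 2.314.
By Bélanger, y₂/y₁ = ½[√(1 + 8Fr₁²) − 1] = ½[√43.843 − 1] = 2.811.
y₂ = 2.811 × 1.331 = 3.741 ft.
q = V₁·y₁ = 15.15 × 1.331 = 20.16 ft²/s. V₂ = q/y₂ = 20.16/3.741 = 5.390 ft/s. E₁ = y₁ + V₁²/2g = 4.895 ft; E₂ = y₂ + V₂²/2g = 4.192 ft. ΔE = E₁ − E₂ = 0.7028 ft.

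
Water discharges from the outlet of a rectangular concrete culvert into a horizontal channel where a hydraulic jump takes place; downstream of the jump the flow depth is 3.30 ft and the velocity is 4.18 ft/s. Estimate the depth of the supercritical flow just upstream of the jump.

Fr₂ = V₂/√(g·y₂) = 4.18/√(32.2×3.30) = 0.406.
From the momentum equation (using Fr₂), y₁/y₂ = ½[√(1 + 8Fr₂²) − 1] = ½[√2.315 − 1] = 0.261.
y₁ = 0.261 × 3.30 = 0.861 ft.

y₁ = 0.861 ft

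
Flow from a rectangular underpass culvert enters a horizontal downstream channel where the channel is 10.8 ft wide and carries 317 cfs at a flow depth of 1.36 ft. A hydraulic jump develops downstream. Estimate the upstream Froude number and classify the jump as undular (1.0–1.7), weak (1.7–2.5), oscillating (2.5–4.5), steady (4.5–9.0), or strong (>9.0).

Fr₁ = 3.26; oscillating jump

q = Q/b = 317/10.8 = 29.4 ft²/s; V₁ = q/y₁ = 21.6 ft/s. Fr₁ = V₁/√(g·y₁) = 3.26.
Fr₁ = 3.26 lies in the oscillating range.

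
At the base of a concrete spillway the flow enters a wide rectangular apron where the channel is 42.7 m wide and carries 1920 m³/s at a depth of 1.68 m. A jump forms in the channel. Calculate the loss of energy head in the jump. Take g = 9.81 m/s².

q = Q/b = 1920/42.7 = 45.0 m²/s; V₁ = q/y₁ = 26.8 m/s. Fr₁ = V₁/√(g·y₁) = 6.59.
From the momentum equation for a rectangular channel, y₂/y₁ = ½[√(1 + 8Fr₁²) − 1] = ½[√348.7 − 1] = 8.84.
y₂ = 8.84 × 1.68 = 14.8 m.
Head loss: ΔE = (y₂ − y₁)³/(4y₁y₂) = (14.8 − 1.68)³/(4×1.68×14.8) = 2282/99.8 = 22.9 m.

ΔE = 22.9 m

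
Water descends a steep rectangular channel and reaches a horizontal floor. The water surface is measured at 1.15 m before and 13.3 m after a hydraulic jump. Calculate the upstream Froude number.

For a rectangular channel the momentum equation gives q² = ½·g·y₁·y₂·(y₁ + y₂) = ½×9.81×1.15×13.3×14.5 = 1084.
q = √1084 = 32.9 m²/s.
V₁ = q/y₁ = 28.6 m/s; Fr₁ = V₁/√(g·y₁) = 8.52.

Fr₁ = 8.52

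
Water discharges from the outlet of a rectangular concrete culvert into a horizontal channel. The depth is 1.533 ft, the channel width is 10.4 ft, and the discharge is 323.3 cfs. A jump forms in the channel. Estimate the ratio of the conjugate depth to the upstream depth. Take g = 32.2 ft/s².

y₂/y₁ = 3.612

q = Q/b = 323.3/10.4 = 31.09 ft²/s; V₁ = q/y₁ = 20.28 ft/s. Fr₁ = V₁/√(g·y₁) = 2.886.
By Bélanger, y₂/y₁ = ½[√(1 + 8Fr₁²) − 1] = ½[√67.643 − 1] = 3.612.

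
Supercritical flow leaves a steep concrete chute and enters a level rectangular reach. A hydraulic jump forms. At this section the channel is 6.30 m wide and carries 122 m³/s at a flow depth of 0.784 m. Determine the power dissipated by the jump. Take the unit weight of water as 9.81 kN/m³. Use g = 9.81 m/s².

q = Q/b = 122/6.30 = 19.4 m²/s; V₁ = q/y₁ = 24.7 m/s. Fr₁ = V₁/√(g·y₁) = 8.91.
By Bélanger, y₂/y₁ = ½[√(1 + 8Fr₁²) − 1] = ½[√635.6 − 1] = 12.1.
y₂ = 12.1 × 0.784 = 9.49 m.
Head loss: ΔE = (y₂ − y₁)³/(4y₁y₂) = (9.49 − 0.784)³/(4×0.784×9.49) = 660/29.8 = 22.2 m.
P = γ·Q·ΔE = 9.81 × 122 × 22.2 = 26542 kW.

P = 26542 kW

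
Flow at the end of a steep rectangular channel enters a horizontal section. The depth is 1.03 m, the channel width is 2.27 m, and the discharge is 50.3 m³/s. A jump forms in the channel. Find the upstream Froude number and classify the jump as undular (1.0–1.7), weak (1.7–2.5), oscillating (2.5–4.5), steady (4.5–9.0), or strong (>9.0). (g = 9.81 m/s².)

Fr₁ = 6.77; steady jump

q = Q/b = 50.3/2.27 = 22.2 m²/s; V₁ = q/y₁ = 21.5 m/s. Fr₁ = V₁/√(g·y₁) = 6.77.
Fr₁ = 6.77 lies in the steady range.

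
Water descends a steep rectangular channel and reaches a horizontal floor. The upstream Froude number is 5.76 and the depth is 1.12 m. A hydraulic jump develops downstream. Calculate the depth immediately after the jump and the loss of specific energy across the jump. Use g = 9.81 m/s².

Fr₁ = 5.76 (given).
Conjugate-depth relation: y₂/y₁ = ½[√(1 + 8Fr₁²) − 1] = ½[√266.4 − 1] = 7.66.
y₂ = 7.66 × 1.12 = 8.58 m.
V₁ = Fr₁·√(g·y₁) = 5.76×√(9.81×1.12) = 19.1 m/s; q = V₁·y₁ = 21.4 m²/s. V₂ = q/y₂ = 21.4/8.58 = 2.49 m/s. E₁ = y₁ + V₁²/2g = 19.7 m; E₂ = y₂ + V₂²/2g = 8.90 m. ΔE = E₁ − E₂ = 10.8 m.

y₂ = 8.58 m; ΔE = 10.8 m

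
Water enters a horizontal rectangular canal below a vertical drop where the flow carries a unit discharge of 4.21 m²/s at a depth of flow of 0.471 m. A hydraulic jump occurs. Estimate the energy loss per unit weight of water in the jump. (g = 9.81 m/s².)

V₁ = q/y₁ = 4.21/0.471 = 8.94 m/s. Fr₁ = V₁/√(g·y₁) = 8.94/√(9.81×0.471) = 4.16.
From the momentum equation for a rectangular channel, y₂/y₁ = ½[√(1 + 8Fr₁²) − 1] = ½[√139.3 − 1] = 5.40.
y₂ = 5.40 × 0.471 = 2.54 m.
Head loss: ΔE = (y₂ − y₁)³/(4y₁y₂) = (2.54 − 0.471)³/(4×0.471×2.54) = 8.91/4.79 = 1.86 m.

ΔE = 1.86 m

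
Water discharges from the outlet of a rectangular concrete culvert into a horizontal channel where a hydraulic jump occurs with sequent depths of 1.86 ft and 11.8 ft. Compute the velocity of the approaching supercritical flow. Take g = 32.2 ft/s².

For a rectangular channel the momentum equation gives q² = ½·g·y₁·y₂·(y₁ + y₂) = ½×32.2×1.86×11.8×13.7 = 4827.
q = √4827 = 69.5 ft²/s.
V₁ = q/y₁ = 69.5/1.86 = 37.4 ft/s.

V₁ = 37.4 ft/s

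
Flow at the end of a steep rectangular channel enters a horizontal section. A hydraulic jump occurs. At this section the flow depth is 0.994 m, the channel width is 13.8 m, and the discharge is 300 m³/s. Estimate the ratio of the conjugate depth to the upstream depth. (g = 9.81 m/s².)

y₂/y₁ = 9.42

q = Q/b = 300/13.8 = 21.7 m²/s; V₁ = q/y₁ = 21.9 m/s. Fr₁ = V₁/√(g·y₁) = 7.00.
Conjugate-depth relation: y₂/y₁ = ½[√(1 + 8Fr₁²) − 1] = ½[√393.4 − 1] = 9.42.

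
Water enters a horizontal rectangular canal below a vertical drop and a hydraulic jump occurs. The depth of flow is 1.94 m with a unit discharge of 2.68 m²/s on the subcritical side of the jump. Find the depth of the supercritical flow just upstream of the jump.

V₂ = q/y₂ = 2.68/1.94 = 1.38 m/s; Fr₂ = V₂/√(g·y₂) = 0.317.
The Bélanger relation is symmetric: y₁/y₂ = ½[√(1 + 8Fr₂²) − 1] = ½[√1.802 − 1] = 0.171.
y₁ = 0.171 × 1.94 = 0.332 m.

y₁ = 0.332 m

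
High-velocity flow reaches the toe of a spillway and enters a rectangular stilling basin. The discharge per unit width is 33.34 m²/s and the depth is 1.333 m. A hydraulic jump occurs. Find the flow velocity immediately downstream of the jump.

V₁ = q/y₁ = 33.34/1.333 = 25.01 m/s. Fr₁ = V₁/√(g·y₁) = 25.01/√(9.81×1.333) = 6.916.
From the momentum equation for a rectangular channel, y₂/y₁ = ½[√(1 + 8Fr₁²) − 1] = ½[√383.70 − 1] = 9.294.
y₂ = 9.294 × 1.333 = 12.39 m.
V₂ = q/y₂ = 33.34/12.39 = 2.691 m/s.

V₂ = 2.691 m/s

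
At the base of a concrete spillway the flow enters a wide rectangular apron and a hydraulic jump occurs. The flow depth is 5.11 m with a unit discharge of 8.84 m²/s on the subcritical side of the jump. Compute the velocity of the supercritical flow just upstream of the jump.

V₂ = q/y₂ = 8.84/5.11 = 1.73 m/s; Fr₂ = V₂/√(g·y₂) = 0.244.
Applying the sequent-depth relation in reverse, y₁/y₂ = ½[√(1 + 8Fr₂²) − 1] = ½[√1.478 − 1] = 0.108.
y₁ = 0.108 × 5.11 = 0.551 m.
V₁ = q/y₁ = 8.84/0.551 = 16.1 m/s.

V₁ = 16.1 m/s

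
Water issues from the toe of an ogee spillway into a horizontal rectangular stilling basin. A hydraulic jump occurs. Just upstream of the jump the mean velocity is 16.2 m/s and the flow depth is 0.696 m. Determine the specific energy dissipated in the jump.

Fr₁ = V₁/√(g·y₁) = 16.2/√(9.81×0.696) = 6.20.
From the momentum equation for a rectangular channel, y₂/y₁ = ½[√(1 + 8Fr₁²) − 1] = ½[√308.5 − 1] = 8.28.
y₂ = 8.28 × 0.696 = 5.76 m.
q = V₁·y₁ = 16.2 × 0.696 = 11.3 m²/s. V₂ = q/y₂ = 11.3/5.76 = 1.96 m/s. E₁ = y₁ + V₁²/2g = 14.1 m; E₂ = y₂ + V₂²/2g = 5.96 m. ΔE = E₁ − E₂ = 8.11 m.

ΔE = 8.11 m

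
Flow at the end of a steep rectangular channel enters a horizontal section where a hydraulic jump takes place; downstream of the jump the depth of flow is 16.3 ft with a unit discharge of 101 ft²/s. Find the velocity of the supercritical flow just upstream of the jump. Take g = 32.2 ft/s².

V₁ = 47.8 ft/s

V₂ = q/y₂ = 101/16.3 = 6.20 ft/s; Fr₂ = V₂/√(g·y₂) = 0.270.
The Bélanger relation is symmetric: y₁/y₂ = ½[√(1 + 8Fr₂²) − 1] = ½[√1.585 − 1] = 0.130.
y₁ = 0.130 × 16.3 = 2.11 ft.
V₁ = q/y₁ = 101/2.11 = 47.8 ft/s.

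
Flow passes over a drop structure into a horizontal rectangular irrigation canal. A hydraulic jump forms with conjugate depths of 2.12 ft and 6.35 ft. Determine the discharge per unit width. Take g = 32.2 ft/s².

q = 42.8 ft²/s

For a rectangular channel the momentum equation gives q² = ½·g·y₁·y₂·(y₁ + y₂) = ½×32.2×2.12×6.35×8.47 = 1836.
q = √1836 = 42.8 ft²/s.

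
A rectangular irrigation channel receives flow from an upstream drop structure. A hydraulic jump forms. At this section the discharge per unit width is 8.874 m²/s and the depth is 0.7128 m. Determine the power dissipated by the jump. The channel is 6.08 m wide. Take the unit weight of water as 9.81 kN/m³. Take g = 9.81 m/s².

V₁ = q/y₁ = 8.874/0.7128 = 12.45 m/s. Fr₁ = V₁/√(g·y₁) = 12.45/√(9.81×0.7128) = 4.708.
Sequent-depth ratio: y₂/y₁ = ½[√(1 + 8Fr₁²) − 1] = ½[√178.32 − 1] = 6.177.
y₂ = 6.177 × 0.7128 = 4.403 m.
V₂ = q/y₂ = 8.874/4.403 = 2.016 m/s. E₁ = y₁ + V₁²/2g = 8.612 m; E₂ = y₂ + V₂²/2g = 4.610 m. ΔE = E₁ − E₂ = 4.003 m.
Q = q·b = 8.874 × 6.08 = 53.95 m³/s. P = γ·Q·ΔE = 9.81 × 53.95 × 4.003 = 2118 kW.

P = 2118 kW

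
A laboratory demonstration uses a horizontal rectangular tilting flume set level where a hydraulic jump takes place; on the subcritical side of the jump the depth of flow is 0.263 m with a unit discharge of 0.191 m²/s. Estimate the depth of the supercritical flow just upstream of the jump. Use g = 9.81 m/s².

y₁ = 0.0820 m

V₂ = q/y₂ = 0.191/0.263 = 0.726 m/s; Fr₂ = V₂/√(g·y₂) = 0.452.
From the momentum equation (using Fr₂), y₁/y₂ = ½[√(1 + 8Fr₂²) − 1] = ½[√2.635 − 1] = 0.312.
y₁ = 0.312 × 0.263 = 0.0820 m.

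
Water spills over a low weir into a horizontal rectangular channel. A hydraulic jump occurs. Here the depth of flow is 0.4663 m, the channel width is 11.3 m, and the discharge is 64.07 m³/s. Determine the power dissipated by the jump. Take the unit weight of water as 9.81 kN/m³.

q = Q/b = 64.07/11.3 = 5.670 m²/s; V₁ = q/y₁ = 12.16 m/s. Fr₁ = V₁/√(g·y₁) = 5.685.
Sequent-depth ratio: y₂/y₁ = ½[√(1 + 8Fr₁²) − 1] = ½[√259.57 − 1] = 7.556.
y₂ = 7.556 × 0.4663 = 3.523 m.
V₂ = q/y₂ = 5.670/3.523 = 1.609 m/s. E₁ = y₁ + V₁²/2g = 8.002 m; E₂ = y₂ + V₂²/2g = 3.655 m. ΔE = E₁ − E₂ = 4.347 m.
P = γ·Q·ΔE = 9.81 × 64.07 × 4.347 = 2732 kW.

P = 2732 kW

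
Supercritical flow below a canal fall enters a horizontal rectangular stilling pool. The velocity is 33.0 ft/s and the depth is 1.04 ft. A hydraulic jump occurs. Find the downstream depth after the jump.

Fr₁ = V₁/√(g·y₁) = 33.0/√(32.2×1.04) = 5.70.
By Bélanger, y₂/y₁ = ½[√(1 + 8Fr₁²) − 1] = ½[√261.2 − 1] = 7.58.
y₂ = 7.58 × 1.04 = 7.88 ft.

y₂ = 7.88 ft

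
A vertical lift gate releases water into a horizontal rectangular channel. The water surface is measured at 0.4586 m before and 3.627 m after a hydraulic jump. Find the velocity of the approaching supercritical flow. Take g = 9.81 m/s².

V₁ = 12.59 m/s

For a rectangular channel the momentum equation gives q² = ½·g·y₁·y₂·(y₁ + y₂) = ½×9.81×0.4586×3.627×4.086 = 33.33.
q = √33.33 = 5.773 m²/s.
V₁ = q/y₁ = 5.773/0.4586 = 12.59 m/s.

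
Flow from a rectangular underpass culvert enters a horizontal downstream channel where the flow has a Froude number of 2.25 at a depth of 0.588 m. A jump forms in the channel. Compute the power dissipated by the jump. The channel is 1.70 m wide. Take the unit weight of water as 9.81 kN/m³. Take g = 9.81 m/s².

Fr₁ = 2.25 (given).
Conjugate-depth relation: y₂/y₁ = ½[√(1 + 8Fr₁²) − 1] = ½[√41.50 − 1] = 2.72.
y₂ = 2.72 × 0.588 = 1.60 m.
Head loss: ΔE = (y₂ − y₁)³/(4y₁y₂) = (1.60 − 0.588)³/(4×0.588×1.60) = 1.04/3.76 = 0.275 m.
V₁ = Fr₁·√(g·y₁) = 2.25×√(9.81×0.588) = 5.40 m/s; q = V₁·y₁ = 3.18 m²/s. Q = q·b = 3.18 × 1.70 = 5.40 m³/s. P = γ·Q·ΔE = 9.81 × 5.40 × 0.275 = 14.6 kW.

P = 14.6 kW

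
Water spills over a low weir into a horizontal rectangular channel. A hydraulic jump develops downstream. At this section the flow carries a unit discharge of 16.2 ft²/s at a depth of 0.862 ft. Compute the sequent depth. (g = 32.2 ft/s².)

y₂ = 3.94 ft

V₁ = q/y₁ = 16.2/0.862 = 18.8 ft/s. Fr₁ = V₁/√(g·y₁) = 18.8/√(32.2×0.862) = 3.57.
By Bélanger, y₂/y₁ = ½[√(1 + 8Fr₁²) − 1] = ½[√102.8 − 1] = 4.57.
y₂ = 4.57 × 0.862 = 3.94 ft.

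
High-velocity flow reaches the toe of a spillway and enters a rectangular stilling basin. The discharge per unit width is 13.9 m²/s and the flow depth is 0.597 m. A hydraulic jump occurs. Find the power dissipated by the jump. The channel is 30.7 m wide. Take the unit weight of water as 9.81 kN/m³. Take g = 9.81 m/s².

V₁ = q/y₁ = 13.9/0.597 = 23.3 m/s. Fr₁ = V₁/√(g·y₁) = 23.3/√(9.81×0.597) = 9.62.
From the momentum equation for a rectangular channel, y₂/y₁ = ½[√(1 + 8Fr₁²) − 1] = ½[√741.5 − 1] = 13.1.
y₂ = 13.1 × 0.597 = 7.83 m.
Head loss: ΔE = (y₂ − y₁)³/(4y₁y₂) = (7.83 − 0.597)³/(4×0.597×7.83) = 378/18.7 = 20.2 m.
Q = q·b = 13.9 × 30.7 = 427 m³/s. P = γ·Q·ΔE = 9.81 × 427 × 20.2 = 84715 kW.

P = 84715 kW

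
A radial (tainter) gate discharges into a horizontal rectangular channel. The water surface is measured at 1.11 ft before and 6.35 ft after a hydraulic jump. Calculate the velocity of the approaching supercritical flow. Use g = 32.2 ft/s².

For a rectangular channel the momentum equation gives q² = ½·g·y₁·y₂·(y₁ + y₂) = ½×32.2×1.11×6.35×7.46 = 847.
q = √847 = 29.1 ft²/s.
V₁ = q/y₁ = 29.1/1.11 = 26.2 ft/s.

V₁ = 26.2 ft/s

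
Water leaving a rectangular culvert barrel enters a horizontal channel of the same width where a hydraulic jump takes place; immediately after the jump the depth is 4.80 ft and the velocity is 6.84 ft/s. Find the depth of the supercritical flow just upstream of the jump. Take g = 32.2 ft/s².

Fr₂ = V₂/√(g·y₂) = 6.84/√(32.2×4.80) = 0.550.
Since the conjugate-depth ratio holds either way, y₁/y₂ = ½[√(1 + 8Fr₂²) − 1] = ½[√3.422 − 1] = 0.425.
y₁ = 0.425 × 4.80 = 2.04 ft.

y₁ = 2.04 ft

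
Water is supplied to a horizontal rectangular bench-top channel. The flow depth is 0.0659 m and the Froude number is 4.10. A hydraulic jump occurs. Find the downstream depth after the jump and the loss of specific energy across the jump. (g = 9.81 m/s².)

Fr₁ = 4.10 (given).
Conjugate-depth relation: y₂/y₁ = ½[√(1 + 8Fr₁²) − 1] = ½[√135.5 − 1] = 5.32.
y₂ = 5.32 × 0.0659 = 0.351 m.
Head loss: ΔE = (y₂ − y₁)³/(4y₁y₂) = (0.351 − 0.0659)³/(4×0.0659×0.351) = 0.0231/0.0924 = 0.250 m.

y₂ = 0.351 m; ΔE = 0.250 m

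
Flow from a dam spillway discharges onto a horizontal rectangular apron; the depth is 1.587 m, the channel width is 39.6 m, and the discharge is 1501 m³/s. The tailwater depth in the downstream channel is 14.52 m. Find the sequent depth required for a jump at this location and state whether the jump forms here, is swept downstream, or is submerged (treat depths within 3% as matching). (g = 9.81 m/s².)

y₂ = 12.82 m; the jump is submerged

q = Q/b = 1501/39.6 = 37.90 m²/s; V₁ = q/y₁ = 23.88 m/s. Fr₁ = V₁/√(g·y₁) = 6.053.
Sequent-depth ratio: y₂/y₁ = ½[√(1 + 8Fr₁²) − 1] = ½[√294.13 − 1] = 8.075.
y₂ = 8.075 × 1.587 = 12.82 m.
Tailwater y_tw = 14.52 m: y_tw > y₂, so the jump is submerged.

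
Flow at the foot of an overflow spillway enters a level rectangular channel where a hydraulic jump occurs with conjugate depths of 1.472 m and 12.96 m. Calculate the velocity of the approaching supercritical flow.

For a rectangular channel the momentum equation gives q² = ½·g·y₁·y₂·(y₁ + y₂) = ½×9.81×1.472×12.96×14.43 = 1350.
q = √1350 = 36.75 m²/s.
V₁ = q/y₁ = 36.75/1.472 = 24.96 m/s.

V₁ = 24.96 m/s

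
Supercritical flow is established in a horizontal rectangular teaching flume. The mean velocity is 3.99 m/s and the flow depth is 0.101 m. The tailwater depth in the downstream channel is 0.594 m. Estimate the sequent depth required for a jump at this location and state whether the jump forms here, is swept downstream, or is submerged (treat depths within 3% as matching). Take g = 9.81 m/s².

y₂ = 0.524 m; the jump is submerged

Fr₁ = V₁/√(g·y₁) = 3.99/√(9.81×0.101) = 4.01.
Conjugate-depth relation: y₂/y₁ = ½[√(1 + 8Fr₁²) − 1] = ½[√129.5 − 1] = 5.19.
y₂ = 5.19 × 0.101 = 0.524 m.
Tailwater y_tw = 0.594 m: y_tw > y₂, so the jump is submerged.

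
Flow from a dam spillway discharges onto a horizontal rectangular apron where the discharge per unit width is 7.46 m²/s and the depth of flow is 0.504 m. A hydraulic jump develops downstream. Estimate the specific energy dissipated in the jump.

V₁ = q/y₁ = 7.46/0.504 = 14.8 m/s. Fr₁ = V₁/√(g·y₁) = 14.8/√(9.81×0.504) = 6.66.
Conjugate-depth relation: y₂/y₁ = ½[√(1 + 8Fr₁²) − 1] = ½[√355.5 − 1] = 8.93.
y₂ = 8.93 × 0.504 = 4.50 m.
V₂ = q/y₂ = 7.46/4.50 = 1.66 m/s. E₁ = y₁ + V₁²/2g = 11.7 m; E₂ = y₂ + V₂²/2g = 4.64 m. ΔE = E₁ − E₂ = 7.03 m.

ΔE = 7.03 m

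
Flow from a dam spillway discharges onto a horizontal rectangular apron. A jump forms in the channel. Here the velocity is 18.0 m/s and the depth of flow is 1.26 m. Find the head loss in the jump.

ΔE = 8.90 m

Fr₁ = V₁/√(g·y₁) = 18.0/√(9.81×1.26) = 5.12.
By Bélanger, y₂/y₁ = ½[√(1 + 8Fr₁²) − 1] = ½[√210.7 − 1] = 6.76.
y₂ = 6.76 × 1.26 = 8.51 m.
q = V₁·y₁ = 18.0 × 1.26 = 22.7 m²/s. V₂ = q/y₂ = 22.7/8.51 = 2.66 m/s. E₁ = y₁ + V₁²/2g = 17.8 m; E₂ = y₂ + V₂²/2g = 8.88 m. ΔE = E₁ − E₂ = 8.90 m.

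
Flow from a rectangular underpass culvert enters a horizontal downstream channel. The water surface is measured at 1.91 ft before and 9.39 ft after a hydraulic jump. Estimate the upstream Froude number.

For a rectangular channel the momentum equation gives q² = ½·g·y₁·y₂·(y₁ + y₂) = ½×32.2×1.91×9.39×11.3 = 3263.
q = √3263 = 57.1 ft²/s.
V₁ = q/y₁ = 29.9 ft/s; Fr₁ = V₁/√(g·y₁) = 3.81.

Fr₁ = 3.81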